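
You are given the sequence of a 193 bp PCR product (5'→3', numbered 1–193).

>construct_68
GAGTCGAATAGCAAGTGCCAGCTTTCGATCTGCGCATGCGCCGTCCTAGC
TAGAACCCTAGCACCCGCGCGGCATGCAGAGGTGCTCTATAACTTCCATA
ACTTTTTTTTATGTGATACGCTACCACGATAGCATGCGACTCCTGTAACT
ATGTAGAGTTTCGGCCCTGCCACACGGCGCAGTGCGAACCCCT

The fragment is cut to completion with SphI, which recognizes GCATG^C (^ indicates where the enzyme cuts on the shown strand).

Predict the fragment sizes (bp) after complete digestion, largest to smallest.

60, 57, 38, 38 bp

SphI sites (GCATGC) start at positions 34, 72, 132.
SphI cuts after base 5 of each site (before the last base), so after positions 38, 76, 136.
Linear molecule, 3 cuts → 4 fragments:
  1–38 → 38 bp
  39–76 → 38 bp
  77–136 → 60 bp
  137–193 → 57 bp
Sorted largest to smallest: 60, 57, 38, 38 bp.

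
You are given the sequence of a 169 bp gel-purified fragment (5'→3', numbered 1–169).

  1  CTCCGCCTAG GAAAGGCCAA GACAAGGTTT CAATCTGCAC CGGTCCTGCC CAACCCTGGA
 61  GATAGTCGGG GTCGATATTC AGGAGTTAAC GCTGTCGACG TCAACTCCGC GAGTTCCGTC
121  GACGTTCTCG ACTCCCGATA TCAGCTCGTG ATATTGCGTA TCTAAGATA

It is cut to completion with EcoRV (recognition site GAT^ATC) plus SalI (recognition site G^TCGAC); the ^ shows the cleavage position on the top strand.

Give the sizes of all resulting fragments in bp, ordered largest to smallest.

94, 30, 24, 21 bp

The EcoRV site (GATATC) starts at position 137.
EcoRV cuts after base 3 of each site, so after position 139.
SalI sites (GTCGAC) start at positions 94, 118.
SalI cuts after the first base of each site, so after positions 94, 118.
Combined cut positions: 94, 118, 139.
Linear molecule, 3 cuts → 4 fragments:
  1–94 → 94 bp
  95–118 → 24 bp
  119–139 → 21 bp
  140–169 → 30 bp
Sorted largest to smallest: 94, 30, 24, 21 bp.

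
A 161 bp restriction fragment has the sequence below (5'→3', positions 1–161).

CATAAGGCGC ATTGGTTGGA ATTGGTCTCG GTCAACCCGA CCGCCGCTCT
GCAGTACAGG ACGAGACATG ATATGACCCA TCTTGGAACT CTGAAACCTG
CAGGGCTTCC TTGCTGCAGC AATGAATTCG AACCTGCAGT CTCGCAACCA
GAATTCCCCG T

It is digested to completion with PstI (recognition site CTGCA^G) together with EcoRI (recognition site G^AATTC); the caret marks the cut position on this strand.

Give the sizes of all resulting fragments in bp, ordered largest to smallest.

PstI sites (CTGCAG) start at positions 49, 98, 114, 134.
PstI cuts after base 5 of each site (before the last base), so after positions 53, 102, 118, 138.
EcoRI sites (GAATTC) start at positions 124, 151.
EcoRI cuts after the first base of each site, so after positions 124, 151.
Combined cut positions: 53, 102, 118, 124, 138, 151.
Linear molecule, 6 cuts → 7 fragments:
  1–53 → 53 bp
  54–102 → 49 bp
  103–118 → 16 bp
  119–124 → 6 bp
  125–138 → 14 bp
  139–151 → 13 bp
  152–161 → 10 bp
Sorted largest to smallest: 53, 49, 16, 14, 13, 10, 6 bp.

53, 49, 16, 14, 13, 10, 6 bp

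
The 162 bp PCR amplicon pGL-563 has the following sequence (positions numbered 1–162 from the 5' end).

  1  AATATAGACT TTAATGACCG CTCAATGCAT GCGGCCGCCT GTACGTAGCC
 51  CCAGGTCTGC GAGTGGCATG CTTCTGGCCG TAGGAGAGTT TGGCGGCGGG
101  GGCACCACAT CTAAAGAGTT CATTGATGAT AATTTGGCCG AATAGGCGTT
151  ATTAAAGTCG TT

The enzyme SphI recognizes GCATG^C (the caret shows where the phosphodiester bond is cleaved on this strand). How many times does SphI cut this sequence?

2

GCATGC occurs starting at positions 27, 66.
SphI cuts at 2 sites.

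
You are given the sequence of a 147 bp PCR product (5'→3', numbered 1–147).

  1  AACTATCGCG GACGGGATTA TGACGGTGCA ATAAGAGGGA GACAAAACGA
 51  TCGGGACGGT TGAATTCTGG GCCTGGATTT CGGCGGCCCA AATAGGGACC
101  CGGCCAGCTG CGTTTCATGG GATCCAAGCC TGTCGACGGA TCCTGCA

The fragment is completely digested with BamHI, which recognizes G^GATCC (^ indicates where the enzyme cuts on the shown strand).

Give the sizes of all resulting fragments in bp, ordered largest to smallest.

120, 18, 9 bp

BamHI sites (GGATCC) start at positions 120, 138.
BamHI cuts after the first base of each site, so after positions 120, 138.
Linear molecule, 2 cuts → 3 fragments:
  1–120 → 120 bp
  121–138 → 18 bp
  139–147 → 9 bp
Sorted largest to smallest: 120, 18, 9 bp.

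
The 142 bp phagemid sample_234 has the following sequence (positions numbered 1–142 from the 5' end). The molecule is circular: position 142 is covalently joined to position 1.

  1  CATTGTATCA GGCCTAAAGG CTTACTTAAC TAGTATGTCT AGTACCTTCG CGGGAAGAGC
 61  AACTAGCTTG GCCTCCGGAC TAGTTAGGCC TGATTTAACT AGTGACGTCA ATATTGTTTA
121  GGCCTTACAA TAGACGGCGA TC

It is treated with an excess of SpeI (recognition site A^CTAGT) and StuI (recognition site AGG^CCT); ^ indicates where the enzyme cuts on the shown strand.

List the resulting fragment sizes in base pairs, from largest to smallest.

SpeI sites (ACTAGT) start at positions 29, 79, 98.
SpeI cuts after the first base of each site, so after positions 29, 79, 98.
StuI sites (AGGCCT) start at positions 10, 86, 120.
StuI cuts after base 3 of each site, so after positions 12, 88, 122.
Combined cut positions: 12, 29, 79, 88, 98, 122.
Circular molecule, 6 cuts → 6 fragments:
  13–29 → 17 bp
  30–79 → 50 bp
  80–88 → 9 bp
  89–98 → 10 bp
  99–122 → 24 bp
  123–142 then 1–12 → 20 + 12 = 32 bp
Sorted largest to smallest: 50, 32, 24, 17, 10, 9 bp.

50, 32, 24, 17, 10, 9 bp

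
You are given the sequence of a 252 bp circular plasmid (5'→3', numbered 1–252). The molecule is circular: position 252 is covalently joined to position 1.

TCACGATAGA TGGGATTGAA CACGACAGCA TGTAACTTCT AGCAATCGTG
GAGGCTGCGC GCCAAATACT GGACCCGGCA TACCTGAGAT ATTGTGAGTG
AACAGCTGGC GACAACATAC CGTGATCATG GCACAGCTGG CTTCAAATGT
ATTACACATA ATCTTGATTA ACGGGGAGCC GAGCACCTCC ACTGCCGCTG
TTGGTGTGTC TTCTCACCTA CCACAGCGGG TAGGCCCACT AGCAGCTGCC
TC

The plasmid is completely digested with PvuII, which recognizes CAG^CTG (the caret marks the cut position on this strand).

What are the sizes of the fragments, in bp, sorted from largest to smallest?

112, 109, 31 bp

PvuII sites (CAGCTG) start at positions 103, 134, 243.
PvuII cuts after base 3 of each site, so after positions 105, 136, 245.
Circular molecule, 3 cuts → 3 fragments:
  106–136 → 31 bp
  137–245 → 109 bp
  246–252 then 1–105 → 7 + 105 = 112 bp
Sorted largest to smallest: 112, 109, 31 bp.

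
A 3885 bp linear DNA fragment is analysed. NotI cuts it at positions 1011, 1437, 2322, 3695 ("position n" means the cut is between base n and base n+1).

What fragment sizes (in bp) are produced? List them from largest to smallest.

Linear molecule, 4 cuts → 5 fragments:
  1011 − 0 = 1011 bp
  1437 − 1011 = 426 bp
  2322 − 1437 = 885 bp
  3695 − 2322 = 1373 bp
  3885 − 3695 = 190 bp
Sorted largest to smallest: 1373, 1011, 885, 426, 190 bp.

1373, 1011, 885, 426, 190 bp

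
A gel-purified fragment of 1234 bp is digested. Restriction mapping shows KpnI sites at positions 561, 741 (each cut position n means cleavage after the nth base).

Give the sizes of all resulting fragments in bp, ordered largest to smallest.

Linear molecule, 2 cuts → 3 fragments:
  561 − 0 = 561 bp
  741 − 561 = 180 bp
  1234 − 741 = 493 bp
Sorted largest to smallest: 561, 493, 180 bp.

561, 493, 180 bp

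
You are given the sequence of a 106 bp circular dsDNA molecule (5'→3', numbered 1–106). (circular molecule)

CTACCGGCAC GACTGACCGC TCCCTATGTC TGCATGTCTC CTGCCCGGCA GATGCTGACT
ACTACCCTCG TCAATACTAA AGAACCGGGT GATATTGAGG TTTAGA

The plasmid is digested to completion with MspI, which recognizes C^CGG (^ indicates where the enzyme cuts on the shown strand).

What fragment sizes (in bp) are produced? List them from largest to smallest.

41, 40, 25 bp

MspI sites (CCGG) start at positions 4, 45, 85.
MspI cuts after the first base of each site, so after positions 4, 45, 85.
Circular molecule, 3 cuts → 3 fragments:
  5–45 → 41 bp
  46–85 → 40 bp
  86–106 then 1–4 → 21 + 4 = 25 bp
Sorted largest to smallest: 41, 40, 25 bp.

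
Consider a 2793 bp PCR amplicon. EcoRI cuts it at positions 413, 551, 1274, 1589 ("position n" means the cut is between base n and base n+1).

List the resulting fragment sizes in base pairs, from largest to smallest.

1204, 723, 413, 315, 138 bp

Linear molecule, 4 cuts → 5 fragments:
  413 − 0 = 413 bp
  551 − 413 = 138 bp
  1274 − 551 = 723 bp
  1589 − 1274 = 315 bp
  2793 − 1589 = 1204 bp
Sorted largest to smallest: 1204, 723, 413, 315, 138 bp.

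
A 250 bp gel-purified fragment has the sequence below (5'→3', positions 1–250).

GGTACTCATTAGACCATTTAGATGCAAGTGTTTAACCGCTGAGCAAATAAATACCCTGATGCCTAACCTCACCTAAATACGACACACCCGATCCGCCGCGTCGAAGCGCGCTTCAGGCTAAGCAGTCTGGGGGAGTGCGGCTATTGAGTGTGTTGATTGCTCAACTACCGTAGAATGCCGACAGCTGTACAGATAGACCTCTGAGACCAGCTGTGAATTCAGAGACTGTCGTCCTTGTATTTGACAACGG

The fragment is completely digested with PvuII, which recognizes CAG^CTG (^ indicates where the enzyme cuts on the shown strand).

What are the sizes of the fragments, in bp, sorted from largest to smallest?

184, 40, 26 bp

PvuII sites (CAGCTG) start at positions 182, 208.
PvuII cuts after base 3 of each site, so after positions 184, 210.
Linear molecule, 2 cuts → 3 fragments:
  1–184 → 184 bp
  185–210 → 26 bp
  211–250 → 40 bp
Sorted largest to smallest: 184, 40, 26 bp.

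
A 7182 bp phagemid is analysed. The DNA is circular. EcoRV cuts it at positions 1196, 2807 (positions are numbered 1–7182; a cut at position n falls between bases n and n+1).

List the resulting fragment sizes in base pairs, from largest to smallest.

Circular molecule, 2 cuts → 2 fragments:
  2807 − 1196 = 1611 bp
  wrap: 7182 − 2807 + 1196 = 5571 bp
Sorted largest to smallest: 5571, 1611 bp.

5571, 1611 bp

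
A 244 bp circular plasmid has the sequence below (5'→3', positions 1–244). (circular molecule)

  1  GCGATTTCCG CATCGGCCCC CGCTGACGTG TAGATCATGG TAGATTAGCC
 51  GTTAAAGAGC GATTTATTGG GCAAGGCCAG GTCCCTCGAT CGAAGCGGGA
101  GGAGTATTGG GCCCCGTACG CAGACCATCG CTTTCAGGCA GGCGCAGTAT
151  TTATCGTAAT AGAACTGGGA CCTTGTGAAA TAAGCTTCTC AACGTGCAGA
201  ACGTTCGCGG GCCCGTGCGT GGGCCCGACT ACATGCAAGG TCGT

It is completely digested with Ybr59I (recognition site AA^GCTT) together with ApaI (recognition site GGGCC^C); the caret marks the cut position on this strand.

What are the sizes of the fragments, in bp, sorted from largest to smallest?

The Ybr59I site (AAGCTT) starts at position 182.
Ybr59I cuts after base 2 of each site, so after position 183.
ApaI sites (GGGCCC) start at positions 109, 209, 221.
ApaI cuts after base 5 of each site (before the last base), so after positions 113, 213, 225.
Combined cut positions: 113, 183, 213, 225.
Circular molecule, 4 cuts → 4 fragments:
  114–183 → 70 bp
  184–213 → 30 bp
  214–225 → 12 bp
  226–244 then 1–113 → 19 + 113 = 132 bp
Sorted largest to smallest: 132, 70, 30, 12 bp.

132, 70, 30, 12 bp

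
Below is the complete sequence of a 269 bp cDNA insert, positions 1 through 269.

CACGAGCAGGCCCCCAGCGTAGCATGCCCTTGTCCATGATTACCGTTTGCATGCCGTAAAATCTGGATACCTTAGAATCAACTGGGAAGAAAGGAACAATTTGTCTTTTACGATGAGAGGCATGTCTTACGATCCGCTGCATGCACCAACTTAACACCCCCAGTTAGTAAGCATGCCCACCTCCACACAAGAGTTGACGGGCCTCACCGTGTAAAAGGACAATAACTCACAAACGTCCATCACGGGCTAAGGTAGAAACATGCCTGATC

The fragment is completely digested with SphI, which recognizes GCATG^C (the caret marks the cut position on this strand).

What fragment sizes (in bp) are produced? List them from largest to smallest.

94, 90, 32, 27, 26 bp

SphI sites (GCATGC) start at positions 22, 49, 139, 171.
SphI cuts after base 5 of each site (before the last base), so after positions 26, 53, 143, 175.
Linear molecule, 4 cuts → 5 fragments:
  1–26 → 26 bp
  27–53 → 27 bp
  54–143 → 90 bp
  144–175 → 32 bp
  176–269 → 94 bp
Sorted largest to smallest: 94, 90, 32, 27, 26 bp.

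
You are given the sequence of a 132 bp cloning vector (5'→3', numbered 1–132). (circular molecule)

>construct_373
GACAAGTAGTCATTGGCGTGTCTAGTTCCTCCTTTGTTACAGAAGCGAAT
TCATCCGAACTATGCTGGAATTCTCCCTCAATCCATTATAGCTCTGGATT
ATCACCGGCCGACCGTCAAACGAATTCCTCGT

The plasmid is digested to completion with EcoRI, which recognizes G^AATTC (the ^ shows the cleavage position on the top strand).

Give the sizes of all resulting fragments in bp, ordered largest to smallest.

EcoRI sites (GAATTC) start at positions 47, 68, 122.
EcoRI cuts after the first base of each site, so after positions 47, 68, 122.
Circular molecule, 3 cuts → 3 fragments:
  48–68 → 21 bp
  69–122 → 54 bp
  123–132 then 1–47 → 10 + 47 = 57 bp
Sorted largest to smallest: 57, 54, 21 bp.

57, 54, 21 bp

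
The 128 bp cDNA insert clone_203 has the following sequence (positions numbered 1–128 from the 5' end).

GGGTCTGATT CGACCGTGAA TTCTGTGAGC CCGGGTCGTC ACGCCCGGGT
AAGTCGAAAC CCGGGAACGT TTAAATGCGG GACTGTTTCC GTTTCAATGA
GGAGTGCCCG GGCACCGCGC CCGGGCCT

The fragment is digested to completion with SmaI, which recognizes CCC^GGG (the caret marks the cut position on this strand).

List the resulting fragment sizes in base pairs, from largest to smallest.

47, 32, 16, 14, 13, 6 bp

SmaI sites (CCCGGG) start at positions 30, 44, 60, 107, 120.
SmaI cuts after base 3 of each site, so after positions 32, 46, 62, 109, 122.
Linear molecule, 5 cuts → 6 fragments:
  1–32 → 32 bp
  33–46 → 14 bp
  47–62 → 16 bp
  63–109 → 47 bp
  110–122 → 13 bp
  123–128 → 6 bp
Sorted largest to smallest: 47, 32, 16, 14, 13, 6 bp.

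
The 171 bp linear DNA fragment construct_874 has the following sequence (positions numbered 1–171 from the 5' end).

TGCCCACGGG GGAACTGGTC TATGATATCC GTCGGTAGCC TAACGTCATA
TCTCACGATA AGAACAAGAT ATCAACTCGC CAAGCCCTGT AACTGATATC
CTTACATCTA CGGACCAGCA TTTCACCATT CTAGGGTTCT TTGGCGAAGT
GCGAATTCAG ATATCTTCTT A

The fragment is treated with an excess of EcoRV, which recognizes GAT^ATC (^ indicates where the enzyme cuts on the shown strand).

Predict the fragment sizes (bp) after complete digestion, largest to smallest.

65, 44, 27, 26, 9 bp

EcoRV sites (GATATC) start at positions 24, 68, 95, 160.
EcoRV cuts after base 3 of each site, so after positions 26, 70, 97, 162.
Linear molecule, 4 cuts → 5 fragments:
  1–26 → 26 bp
  27–70 → 44 bp
  71–97 → 27 bp
  98–162 → 65 bp
  163–171 → 9 bp
Sorted largest to smallest: 65, 44, 27, 26, 9 bp.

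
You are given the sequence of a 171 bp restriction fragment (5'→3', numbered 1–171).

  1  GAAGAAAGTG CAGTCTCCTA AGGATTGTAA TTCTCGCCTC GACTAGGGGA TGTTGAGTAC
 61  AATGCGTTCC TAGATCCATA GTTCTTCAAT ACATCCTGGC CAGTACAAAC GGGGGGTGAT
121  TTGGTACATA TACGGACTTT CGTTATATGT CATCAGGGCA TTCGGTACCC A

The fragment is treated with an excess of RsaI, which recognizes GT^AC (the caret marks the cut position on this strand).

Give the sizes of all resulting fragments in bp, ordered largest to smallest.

RsaI sites (GTAC) start at positions 57, 103, 124, 165.
RsaI cuts after base 2 of each site, so after positions 58, 104, 125, 166.
Linear molecule, 4 cuts → 5 fragments:
  1–58 → 58 bp
  59–104 → 46 bp
  105–125 → 21 bp
  126–166 → 41 bp
  167–171 → 5 bp
Sorted largest to smallest: 58, 46, 41, 21, 5 bp.

58, 46, 41, 21, 5 bp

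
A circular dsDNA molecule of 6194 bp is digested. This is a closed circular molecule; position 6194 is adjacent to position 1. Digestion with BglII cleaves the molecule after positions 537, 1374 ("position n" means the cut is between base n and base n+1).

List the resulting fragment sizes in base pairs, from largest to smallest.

Circular molecule, 2 cuts → 2 fragments:
  1374 − 537 = 837 bp
  wrap: 6194 − 1374 + 537 = 5357 bp
Sorted largest to smallest: 5357, 837 bp.

5357, 837 bp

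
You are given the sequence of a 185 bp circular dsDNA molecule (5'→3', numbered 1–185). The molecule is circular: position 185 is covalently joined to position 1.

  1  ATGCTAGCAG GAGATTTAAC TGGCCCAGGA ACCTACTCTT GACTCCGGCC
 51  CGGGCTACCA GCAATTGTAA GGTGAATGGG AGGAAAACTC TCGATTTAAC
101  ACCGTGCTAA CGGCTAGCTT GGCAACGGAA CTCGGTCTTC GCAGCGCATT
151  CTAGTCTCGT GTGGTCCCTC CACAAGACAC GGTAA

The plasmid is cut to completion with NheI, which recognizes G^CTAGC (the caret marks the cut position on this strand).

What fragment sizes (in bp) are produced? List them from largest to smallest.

NheI sites (GCTAGC) start at positions 3, 113.
NheI cuts after the first base of each site, so after positions 3, 113.
Circular molecule, 2 cuts → 2 fragments:
  4–113 → 110 bp
  114–185 then 1–3 → 72 + 3 = 75 bp
Sorted largest to smallest: 110, 75 bp.

110, 75 bp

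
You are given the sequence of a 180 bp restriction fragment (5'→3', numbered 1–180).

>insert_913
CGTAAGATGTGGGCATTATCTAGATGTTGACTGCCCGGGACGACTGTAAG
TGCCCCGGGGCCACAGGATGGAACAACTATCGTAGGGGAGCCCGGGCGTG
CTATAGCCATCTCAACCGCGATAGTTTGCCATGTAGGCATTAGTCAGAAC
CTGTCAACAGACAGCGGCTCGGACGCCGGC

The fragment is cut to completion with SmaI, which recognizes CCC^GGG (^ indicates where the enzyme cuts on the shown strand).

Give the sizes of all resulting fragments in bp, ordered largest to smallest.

SmaI sites (CCCGGG) start at positions 34, 54, 91.
SmaI cuts after base 3 of each site, so after positions 36, 56, 93.
Linear molecule, 3 cuts → 4 fragments:
  1–36 → 36 bp
  37–56 → 20 bp
  57–93 → 37 bp
  94–180 → 87 bp
Sorted largest to smallest: 87, 37, 36, 20 bp.

87, 37, 36, 20 bp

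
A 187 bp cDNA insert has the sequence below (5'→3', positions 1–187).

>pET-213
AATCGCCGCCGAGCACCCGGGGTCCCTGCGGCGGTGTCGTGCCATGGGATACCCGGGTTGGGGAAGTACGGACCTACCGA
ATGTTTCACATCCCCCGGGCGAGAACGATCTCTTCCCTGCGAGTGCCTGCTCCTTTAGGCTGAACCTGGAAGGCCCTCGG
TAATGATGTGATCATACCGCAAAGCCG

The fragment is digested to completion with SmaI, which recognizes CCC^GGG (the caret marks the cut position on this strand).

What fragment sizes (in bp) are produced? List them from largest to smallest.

91, 42, 36, 18 bp

SmaI sites (CCCGGG) start at positions 16, 52, 94.
SmaI cuts after base 3 of each site, so after positions 18, 54, 96.
Linear molecule, 3 cuts → 4 fragments:
  1–18 → 18 bp
  19–54 → 36 bp
  55–96 → 42 bp
  97–187 → 91 bp
Sorted largest to smallest: 91, 42, 36, 18 bp.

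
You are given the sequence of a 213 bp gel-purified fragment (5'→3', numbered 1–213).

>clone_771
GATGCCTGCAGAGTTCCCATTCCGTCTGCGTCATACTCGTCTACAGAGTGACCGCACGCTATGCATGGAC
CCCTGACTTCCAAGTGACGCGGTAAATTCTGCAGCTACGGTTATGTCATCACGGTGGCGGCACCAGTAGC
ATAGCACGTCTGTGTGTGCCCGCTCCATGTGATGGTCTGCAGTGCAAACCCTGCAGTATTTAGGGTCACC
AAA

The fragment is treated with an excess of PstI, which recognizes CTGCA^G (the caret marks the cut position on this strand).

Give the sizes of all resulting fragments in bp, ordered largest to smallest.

93, 78, 18, 14, 10 bp

PstI sites (CTGCAG) start at positions 6, 99, 177, 191.
PstI cuts after base 5 of each site (before the last base), so after positions 10, 103, 181, 195.
Linear molecule, 4 cuts → 5 fragments:
  1–10 → 10 bp
  11–103 → 93 bp
  104–181 → 78 bp
  182–195 → 14 bp
  196–213 → 18 bp
Sorted largest to smallest: 93, 78, 18, 14, 10 bp.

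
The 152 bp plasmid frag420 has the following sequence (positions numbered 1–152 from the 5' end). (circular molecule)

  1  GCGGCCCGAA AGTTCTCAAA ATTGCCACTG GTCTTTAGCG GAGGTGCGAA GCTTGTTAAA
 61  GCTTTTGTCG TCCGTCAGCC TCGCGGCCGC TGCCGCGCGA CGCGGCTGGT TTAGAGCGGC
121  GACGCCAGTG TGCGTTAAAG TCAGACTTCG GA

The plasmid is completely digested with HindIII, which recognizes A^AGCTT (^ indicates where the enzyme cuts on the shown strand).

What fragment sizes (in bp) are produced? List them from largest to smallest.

HindIII sites (AAGCTT) start at positions 49, 59.
HindIII cuts after the first base of each site, so after positions 49, 59.
Circular molecule, 2 cuts → 2 fragments:
  50–59 → 10 bp
  60–152 then 1–49 → 93 + 49 = 142 bp
Sorted largest to smallest: 142, 10 bp.

142, 10 bp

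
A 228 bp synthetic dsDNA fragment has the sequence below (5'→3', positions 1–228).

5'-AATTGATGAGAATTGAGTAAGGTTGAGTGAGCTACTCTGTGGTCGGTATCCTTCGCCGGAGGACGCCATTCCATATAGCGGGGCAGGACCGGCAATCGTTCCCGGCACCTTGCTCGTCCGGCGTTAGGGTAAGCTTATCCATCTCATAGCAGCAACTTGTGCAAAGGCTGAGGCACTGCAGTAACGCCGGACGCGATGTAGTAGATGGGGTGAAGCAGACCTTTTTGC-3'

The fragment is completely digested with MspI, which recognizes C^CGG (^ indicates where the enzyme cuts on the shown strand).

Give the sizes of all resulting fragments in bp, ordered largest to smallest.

MspI sites (CCGG) start at positions 56, 89, 102, 118, 187.
MspI cuts after the first base of each site, so after positions 56, 89, 102, 118, 187.
Linear molecule, 5 cuts → 6 fragments:
  1–56 → 56 bp
  57–89 → 33 bp
  90–102 → 13 bp
  103–118 → 16 bp
  119–187 → 69 bp
  188–228 → 41 bp
Sorted largest to smallest: 69, 56, 41, 33, 16, 13 bp.

69, 56, 41, 33, 16, 13 bp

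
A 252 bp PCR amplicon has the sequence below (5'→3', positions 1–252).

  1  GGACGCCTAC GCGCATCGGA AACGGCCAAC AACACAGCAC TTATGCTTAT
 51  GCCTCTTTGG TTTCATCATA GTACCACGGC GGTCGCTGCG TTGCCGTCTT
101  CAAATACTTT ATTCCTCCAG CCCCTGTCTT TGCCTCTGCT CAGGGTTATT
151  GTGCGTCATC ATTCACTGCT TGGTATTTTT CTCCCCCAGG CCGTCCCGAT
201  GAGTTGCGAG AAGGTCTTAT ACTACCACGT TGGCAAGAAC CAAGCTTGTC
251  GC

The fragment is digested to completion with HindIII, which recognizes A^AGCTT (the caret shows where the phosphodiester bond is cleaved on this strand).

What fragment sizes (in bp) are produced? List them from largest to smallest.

The HindIII site (AAGCTT) starts at position 242.
HindIII cuts after the first base of each site, so after position 242.
Linear molecule, 1 cut → 2 fragments:
  1–242 → 242 bp
  243–252 → 10 bp
Sorted largest to smallest: 242, 10 bp.

242, 10 bp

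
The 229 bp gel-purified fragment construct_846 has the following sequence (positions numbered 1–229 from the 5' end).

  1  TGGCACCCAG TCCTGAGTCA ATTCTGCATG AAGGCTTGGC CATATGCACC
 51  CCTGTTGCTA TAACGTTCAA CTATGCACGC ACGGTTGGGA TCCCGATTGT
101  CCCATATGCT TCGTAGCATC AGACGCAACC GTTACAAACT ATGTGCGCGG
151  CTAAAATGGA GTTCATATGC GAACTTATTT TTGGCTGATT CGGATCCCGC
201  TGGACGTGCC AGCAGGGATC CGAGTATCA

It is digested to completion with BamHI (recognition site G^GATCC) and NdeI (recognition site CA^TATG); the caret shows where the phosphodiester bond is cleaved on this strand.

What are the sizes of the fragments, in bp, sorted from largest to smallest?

61, 46, 42, 27, 24, 16, 13 bp

BamHI sites (GGATCC) start at positions 88, 192, 216.
BamHI cuts after the first base of each site, so after positions 88, 192, 216.
NdeI sites (CATATG) start at positions 41, 103, 164.
NdeI cuts after base 2 of each site, so after positions 42, 104, 165.
Combined cut positions: 42, 88, 104, 165, 192, 216.
Linear molecule, 6 cuts → 7 fragments:
  1–42 → 42 bp
  43–88 → 46 bp
  89–104 → 16 bp
  105–165 → 61 bp
  166–192 → 27 bp
  193–216 → 24 bp
  217–229 → 13 bp
Sorted largest to smallest: 61, 46, 42, 27, 24, 16, 13 bp.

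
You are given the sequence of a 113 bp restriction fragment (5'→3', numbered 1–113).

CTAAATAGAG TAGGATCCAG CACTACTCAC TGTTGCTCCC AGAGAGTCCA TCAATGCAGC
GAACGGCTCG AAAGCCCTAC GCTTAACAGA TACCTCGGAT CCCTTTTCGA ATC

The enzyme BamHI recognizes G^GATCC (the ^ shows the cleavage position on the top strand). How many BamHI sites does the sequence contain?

2

GGATCC occurs starting at positions 13, 97.
BamHI cuts at 2 sites.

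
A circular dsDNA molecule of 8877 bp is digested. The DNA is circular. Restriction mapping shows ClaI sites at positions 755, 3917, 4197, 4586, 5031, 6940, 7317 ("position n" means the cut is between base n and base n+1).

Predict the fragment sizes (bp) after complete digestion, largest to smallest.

3162, 2315, 1909, 445, 389, 377, 280 bp

Circular molecule, 7 cuts → 7 fragments:
  3917 − 755 = 3162 bp
  4197 − 3917 = 280 bp
  4586 − 4197 = 389 bp
  5031 − 4586 = 445 bp
  6940 − 5031 = 1909 bp
  7317 − 6940 = 377 bp
  wrap: 8877 − 7317 + 755 = 2315 bp
Sorted largest to smallest: 3162, 2315, 1909, 445, 389, 377, 280 bp.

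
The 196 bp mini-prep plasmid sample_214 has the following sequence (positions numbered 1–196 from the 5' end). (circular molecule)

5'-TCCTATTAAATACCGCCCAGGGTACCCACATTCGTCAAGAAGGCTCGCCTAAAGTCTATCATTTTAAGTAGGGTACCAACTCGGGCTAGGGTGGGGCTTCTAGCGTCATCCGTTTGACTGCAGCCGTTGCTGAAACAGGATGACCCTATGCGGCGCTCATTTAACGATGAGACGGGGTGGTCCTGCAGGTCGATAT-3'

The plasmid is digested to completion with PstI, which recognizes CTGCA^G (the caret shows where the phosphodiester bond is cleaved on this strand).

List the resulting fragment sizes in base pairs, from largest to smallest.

131, 65 bp

PstI sites (CTGCAG) start at positions 118, 183.
PstI cuts after base 5 of each site (before the last base), so after positions 122, 187.
Circular molecule, 2 cuts → 2 fragments:
  123–187 → 65 bp
  188–196 then 1–122 → 9 + 122 = 131 bp
Sorted largest to smallest: 131, 65 bp.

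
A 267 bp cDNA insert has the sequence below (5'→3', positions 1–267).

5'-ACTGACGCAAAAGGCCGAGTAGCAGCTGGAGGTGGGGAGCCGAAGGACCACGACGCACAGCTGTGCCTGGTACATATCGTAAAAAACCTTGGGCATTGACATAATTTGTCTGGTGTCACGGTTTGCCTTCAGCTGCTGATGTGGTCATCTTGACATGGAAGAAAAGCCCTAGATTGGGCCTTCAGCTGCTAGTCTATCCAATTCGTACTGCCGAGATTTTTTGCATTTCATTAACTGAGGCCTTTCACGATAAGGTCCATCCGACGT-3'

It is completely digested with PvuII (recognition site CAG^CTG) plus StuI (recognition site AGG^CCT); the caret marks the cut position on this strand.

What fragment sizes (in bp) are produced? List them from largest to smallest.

PvuII sites (CAGCTG) start at positions 23, 58, 130, 183.
PvuII cuts after base 3 of each site, so after positions 25, 60, 132, 185.
The StuI site (AGGCCT) starts at position 238.
StuI cuts after base 3 of each site, so after position 240.
Combined cut positions: 25, 60, 132, 185, 240.
Linear molecule, 5 cuts → 6 fragments:
  1–25 → 25 bp
  26–60 → 35 bp
  61–132 → 72 bp
  133–185 → 53 bp
  186–240 → 55 bp
  241–267 → 27 bp
Sorted largest to smallest: 72, 55, 53, 35, 27, 25 bp.

72, 55, 53, 35, 27, 25 bp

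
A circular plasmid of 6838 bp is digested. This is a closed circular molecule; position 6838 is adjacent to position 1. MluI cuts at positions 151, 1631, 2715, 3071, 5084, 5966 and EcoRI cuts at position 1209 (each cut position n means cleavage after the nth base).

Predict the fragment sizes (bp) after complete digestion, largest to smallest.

2013, 1084, 1058, 1023, 882, 422, 356 bp

Combined cut positions (sorted): 151, 1209, 1631, 2715, 3071, 5084, 5966.
Circular molecule, 7 cuts → 7 fragments:
  1209 − 151 = 1058 bp
  1631 − 1209 = 422 bp
  2715 − 1631 = 1084 bp
  3071 − 2715 = 356 bp
  5084 − 3071 = 2013 bp
  5966 − 5084 = 882 bp
  wrap: 6838 − 5966 + 151 = 1023 bp
Sorted largest to smallest: 2013, 1084, 1058, 1023, 882, 422, 356 bp.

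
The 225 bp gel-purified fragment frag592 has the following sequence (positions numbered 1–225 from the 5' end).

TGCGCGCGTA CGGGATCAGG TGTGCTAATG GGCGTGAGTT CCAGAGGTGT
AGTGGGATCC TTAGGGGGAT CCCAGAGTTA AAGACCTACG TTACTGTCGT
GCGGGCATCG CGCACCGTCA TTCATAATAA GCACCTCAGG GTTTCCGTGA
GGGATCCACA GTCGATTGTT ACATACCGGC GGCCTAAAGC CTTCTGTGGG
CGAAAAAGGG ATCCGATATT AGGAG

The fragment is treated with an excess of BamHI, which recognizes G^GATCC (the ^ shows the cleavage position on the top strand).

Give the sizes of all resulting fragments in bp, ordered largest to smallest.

BamHI sites (GGATCC) start at positions 55, 67, 152, 209.
BamHI cuts after the first base of each site, so after positions 55, 67, 152, 209.
Linear molecule, 4 cuts → 5 fragments:
  1–55 → 55 bp
  56–67 → 12 bp
  68–152 → 85 bp
  153–209 → 57 bp
  210–225 → 16 bp
Sorted largest to smallest: 85, 57, 55, 16, 12 bp.

85, 57, 55, 16, 12 bp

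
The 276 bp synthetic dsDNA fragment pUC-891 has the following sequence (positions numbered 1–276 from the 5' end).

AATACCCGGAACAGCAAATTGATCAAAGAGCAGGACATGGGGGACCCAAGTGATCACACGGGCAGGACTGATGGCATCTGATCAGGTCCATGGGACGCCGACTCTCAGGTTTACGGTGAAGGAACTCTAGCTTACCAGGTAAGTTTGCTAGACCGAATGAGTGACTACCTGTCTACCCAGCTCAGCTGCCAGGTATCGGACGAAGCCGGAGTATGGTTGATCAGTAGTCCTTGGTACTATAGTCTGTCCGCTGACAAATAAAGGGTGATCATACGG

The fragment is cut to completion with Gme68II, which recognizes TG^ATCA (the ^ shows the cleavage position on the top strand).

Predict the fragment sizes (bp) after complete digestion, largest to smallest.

139, 48, 31, 28, 21, 9 bp

Gme68II sites (TGATCA) start at positions 20, 51, 79, 218, 266.
Gme68II cuts after base 2 of each site, so after positions 21, 52, 80, 219, 267.
Linear molecule, 5 cuts → 6 fragments:
  1–21 → 21 bp
  22–52 → 31 bp
  53–80 → 28 bp
  81–219 → 139 bp
  220–267 → 48 bp
  268–276 → 9 bp
Sorted largest to smallest: 139, 48, 31, 28, 21, 9 bp.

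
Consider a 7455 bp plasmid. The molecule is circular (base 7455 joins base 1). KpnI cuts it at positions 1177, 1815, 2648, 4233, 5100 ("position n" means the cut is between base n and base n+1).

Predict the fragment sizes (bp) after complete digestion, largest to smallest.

3532, 1585, 867, 833, 638 bp

Circular molecule, 5 cuts → 5 fragments:
  1815 − 1177 = 638 bp
  2648 − 1815 = 833 bp
  4233 − 2648 = 1585 bp
  5100 − 4233 = 867 bp
  wrap: 7455 − 5100 + 1177 = 3532 bp
Sorted largest to smallest: 3532, 1585, 867, 833, 638 bp.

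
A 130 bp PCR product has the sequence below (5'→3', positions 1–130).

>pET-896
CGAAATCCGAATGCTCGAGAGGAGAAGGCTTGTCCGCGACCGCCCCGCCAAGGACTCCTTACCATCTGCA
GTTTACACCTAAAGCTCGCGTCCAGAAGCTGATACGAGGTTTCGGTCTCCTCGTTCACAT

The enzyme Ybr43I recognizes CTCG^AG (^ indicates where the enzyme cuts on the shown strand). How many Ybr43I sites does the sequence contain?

CTCGAG occurs starting at position 14.
Ybr43I cuts at 1 site.

1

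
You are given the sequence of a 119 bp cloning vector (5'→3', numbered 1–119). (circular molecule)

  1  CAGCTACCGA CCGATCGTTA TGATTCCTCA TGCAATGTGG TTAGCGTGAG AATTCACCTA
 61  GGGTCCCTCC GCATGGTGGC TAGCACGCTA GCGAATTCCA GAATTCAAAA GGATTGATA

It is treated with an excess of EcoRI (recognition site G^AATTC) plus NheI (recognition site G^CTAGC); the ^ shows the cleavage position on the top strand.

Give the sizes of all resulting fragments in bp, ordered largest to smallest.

68, 29, 8, 8, 6 bp

EcoRI sites (GAATTC) start at positions 50, 93, 101.
EcoRI cuts after the first base of each site, so after positions 50, 93, 101.
NheI sites (GCTAGC) start at positions 79, 87.
NheI cuts after the first base of each site, so after positions 79, 87.
Combined cut positions: 50, 79, 87, 93, 101.
Circular molecule, 5 cuts → 5 fragments:
  51–79 → 29 bp
  80–87 → 8 bp
  88–93 → 6 bp
  94–101 → 8 bp
  102–119 then 1–50 → 18 + 50 = 68 bp
Sorted largest to smallest: 68, 29, 8, 8, 6 bp.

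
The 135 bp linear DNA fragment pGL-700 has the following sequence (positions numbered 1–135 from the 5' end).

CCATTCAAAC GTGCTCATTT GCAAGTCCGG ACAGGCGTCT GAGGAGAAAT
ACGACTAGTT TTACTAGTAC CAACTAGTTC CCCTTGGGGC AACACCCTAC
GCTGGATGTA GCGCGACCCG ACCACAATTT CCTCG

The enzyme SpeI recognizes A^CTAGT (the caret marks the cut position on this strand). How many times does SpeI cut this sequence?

ACTAGT occurs starting at positions 54, 63, 73.
SpeI cuts at 3 sites.

3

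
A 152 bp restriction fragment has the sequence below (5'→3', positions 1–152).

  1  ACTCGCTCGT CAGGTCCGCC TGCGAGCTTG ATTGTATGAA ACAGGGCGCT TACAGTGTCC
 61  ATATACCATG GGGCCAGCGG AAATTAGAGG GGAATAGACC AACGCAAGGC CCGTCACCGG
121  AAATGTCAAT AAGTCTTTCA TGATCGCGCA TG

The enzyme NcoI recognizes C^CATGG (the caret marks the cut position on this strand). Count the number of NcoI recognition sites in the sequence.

1

CCATGG occurs starting at position 66.
NcoI cuts at 1 site.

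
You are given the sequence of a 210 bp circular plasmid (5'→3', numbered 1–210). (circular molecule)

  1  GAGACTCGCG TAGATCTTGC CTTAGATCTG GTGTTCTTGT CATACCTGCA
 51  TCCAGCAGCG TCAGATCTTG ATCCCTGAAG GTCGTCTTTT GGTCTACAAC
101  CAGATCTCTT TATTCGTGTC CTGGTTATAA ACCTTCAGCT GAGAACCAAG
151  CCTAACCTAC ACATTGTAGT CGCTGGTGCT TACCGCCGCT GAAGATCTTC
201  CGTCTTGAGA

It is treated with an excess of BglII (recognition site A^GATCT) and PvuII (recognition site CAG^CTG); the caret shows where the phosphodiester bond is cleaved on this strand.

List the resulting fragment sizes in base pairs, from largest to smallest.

55, 39, 39, 36, 29, 12 bp

BglII sites (AGATCT) start at positions 12, 24, 63, 102, 193.
BglII cuts after the first base of each site, so after positions 12, 24, 63, 102, 193.
The PvuII site (CAGCTG) starts at position 136.
PvuII cuts after base 3 of each site, so after position 138.
Combined cut positions: 12, 24, 63, 102, 138, 193.
Circular molecule, 6 cuts → 6 fragments:
  13–24 → 12 bp
  25–63 → 39 bp
  64–102 → 39 bp
  103–138 → 36 bp
  139–193 → 55 bp
  194–210 then 1–12 → 17 + 12 = 29 bp
Sorted largest to smallest: 55, 39, 39, 36, 29, 12 bp.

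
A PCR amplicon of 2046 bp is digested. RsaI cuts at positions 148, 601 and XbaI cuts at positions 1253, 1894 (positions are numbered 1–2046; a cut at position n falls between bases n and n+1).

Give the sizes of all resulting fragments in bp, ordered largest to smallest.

Combined cut positions (sorted): 148, 601, 1253, 1894.
Linear molecule, 4 cuts → 5 fragments:
  148 − 0 = 148 bp
  601 − 148 = 453 bp
  1253 − 601 = 652 bp
  1894 − 1253 = 641 bp
  2046 − 1894 = 152 bp
Sorted largest to smallest: 652, 641, 453, 152, 148 bp.

652, 641, 453, 152, 148 bp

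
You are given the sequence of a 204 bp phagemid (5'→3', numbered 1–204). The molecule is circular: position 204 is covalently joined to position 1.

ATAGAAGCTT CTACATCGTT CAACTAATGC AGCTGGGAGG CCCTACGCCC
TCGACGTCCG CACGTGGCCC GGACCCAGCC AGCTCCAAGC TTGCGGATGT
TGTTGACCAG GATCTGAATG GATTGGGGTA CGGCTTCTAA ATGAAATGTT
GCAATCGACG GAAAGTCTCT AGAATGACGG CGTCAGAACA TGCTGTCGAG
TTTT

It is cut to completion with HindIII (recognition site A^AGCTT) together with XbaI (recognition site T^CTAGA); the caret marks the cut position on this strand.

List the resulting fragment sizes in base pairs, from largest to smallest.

82, 81, 41 bp

HindIII sites (AAGCTT) start at positions 5, 87.
HindIII cuts after the first base of each site, so after positions 5, 87.
The XbaI site (TCTAGA) starts at position 168.
XbaI cuts after the first base of each site, so after position 168.
Combined cut positions: 5, 87, 168.
Circular molecule, 3 cuts → 3 fragments:
  6–87 → 82 bp
  88–168 → 81 bp
  169–204 then 1–5 → 36 + 5 = 41 bp
Sorted largest to smallest: 82, 81, 41 bp.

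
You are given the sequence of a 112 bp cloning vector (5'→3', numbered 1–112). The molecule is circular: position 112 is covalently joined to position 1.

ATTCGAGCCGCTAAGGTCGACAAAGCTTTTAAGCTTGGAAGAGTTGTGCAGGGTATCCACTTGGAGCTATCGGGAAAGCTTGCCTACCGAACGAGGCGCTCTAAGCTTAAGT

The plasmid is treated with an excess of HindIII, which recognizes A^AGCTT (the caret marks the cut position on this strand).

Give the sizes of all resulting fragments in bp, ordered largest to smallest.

HindIII sites (AAGCTT) start at positions 23, 31, 76, 103.
HindIII cuts after the first base of each site, so after positions 23, 31, 76, 103.
Circular molecule, 4 cuts → 4 fragments:
  24–31 → 8 bp
  32–76 → 45 bp
  77–103 → 27 bp
  104–112 then 1–23 → 9 + 23 = 32 bp
Sorted largest to smallest: 45, 32, 27, 8 bp.

45, 32, 27, 8 bp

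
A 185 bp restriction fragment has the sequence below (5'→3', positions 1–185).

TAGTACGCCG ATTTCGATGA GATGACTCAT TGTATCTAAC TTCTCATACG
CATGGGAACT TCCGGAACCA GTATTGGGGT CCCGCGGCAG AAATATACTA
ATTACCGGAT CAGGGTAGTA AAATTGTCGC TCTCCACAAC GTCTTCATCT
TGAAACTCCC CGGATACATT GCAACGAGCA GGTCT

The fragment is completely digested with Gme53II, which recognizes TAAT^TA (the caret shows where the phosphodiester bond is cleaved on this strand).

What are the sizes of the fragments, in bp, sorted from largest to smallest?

The Gme53II site (TAATTA) starts at position 99.
Gme53II cuts after base 4 of each site, so after position 102.
Linear molecule, 1 cut → 2 fragments:
  1–102 → 102 bp
  103–185 → 83 bp
Sorted largest to smallest: 102, 83 bp.

102, 83 bp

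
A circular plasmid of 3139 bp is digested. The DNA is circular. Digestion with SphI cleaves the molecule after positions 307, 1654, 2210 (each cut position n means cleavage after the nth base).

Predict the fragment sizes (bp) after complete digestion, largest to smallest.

1347, 1236, 556 bp

Circular molecule, 3 cuts → 3 fragments:
  1654 − 307 = 1347 bp
  2210 − 1654 = 556 bp
  wrap: 3139 − 2210 + 307 = 1236 bp
Sorted largest to smallest: 1347, 1236, 556 bp.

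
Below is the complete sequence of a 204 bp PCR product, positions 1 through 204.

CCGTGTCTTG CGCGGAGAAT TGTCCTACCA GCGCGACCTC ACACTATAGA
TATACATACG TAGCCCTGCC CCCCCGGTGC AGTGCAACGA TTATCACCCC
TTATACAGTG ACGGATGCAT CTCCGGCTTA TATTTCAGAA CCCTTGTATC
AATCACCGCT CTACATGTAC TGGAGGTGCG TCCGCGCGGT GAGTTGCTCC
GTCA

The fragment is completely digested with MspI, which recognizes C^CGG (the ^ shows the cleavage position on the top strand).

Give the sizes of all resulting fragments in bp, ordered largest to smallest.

MspI sites (CCGG) start at positions 74, 123.
MspI cuts after the first base of each site, so after positions 74, 123.
Linear molecule, 2 cuts → 3 fragments:
  1–74 → 74 bp
  75–123 → 49 bp
  124–204 → 81 bp
Sorted largest to smallest: 81, 74, 49 bp.

81, 74, 49 bp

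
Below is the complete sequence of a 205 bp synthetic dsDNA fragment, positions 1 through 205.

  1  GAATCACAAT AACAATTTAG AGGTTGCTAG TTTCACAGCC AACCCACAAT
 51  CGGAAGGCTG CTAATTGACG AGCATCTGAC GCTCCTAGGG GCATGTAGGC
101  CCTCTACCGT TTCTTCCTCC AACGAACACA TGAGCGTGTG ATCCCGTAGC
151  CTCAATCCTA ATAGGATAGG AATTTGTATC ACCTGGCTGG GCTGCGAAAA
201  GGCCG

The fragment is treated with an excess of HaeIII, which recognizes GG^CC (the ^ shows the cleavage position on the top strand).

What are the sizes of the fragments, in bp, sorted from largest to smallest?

HaeIII sites (GGCC) start at positions 98, 201.
HaeIII cuts after base 2 of each site, so after positions 99, 202.
Linear molecule, 2 cuts → 3 fragments:
  1–99 → 99 bp
  100–202 → 103 bp
  203–205 → 3 bp
Sorted largest to smallest: 103, 99, 3 bp.

103, 99, 3 bp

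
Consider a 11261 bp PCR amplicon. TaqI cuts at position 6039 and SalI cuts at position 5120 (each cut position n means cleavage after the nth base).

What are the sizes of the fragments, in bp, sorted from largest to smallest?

Combined cut positions (sorted): 5120, 6039.
Linear molecule, 2 cuts → 3 fragments:
  5120 − 0 = 5120 bp
  6039 − 5120 = 919 bp
  11261 − 6039 = 5222 bp
Sorted largest to smallest: 5222, 5120, 919 bp.

5222, 5120, 919 bp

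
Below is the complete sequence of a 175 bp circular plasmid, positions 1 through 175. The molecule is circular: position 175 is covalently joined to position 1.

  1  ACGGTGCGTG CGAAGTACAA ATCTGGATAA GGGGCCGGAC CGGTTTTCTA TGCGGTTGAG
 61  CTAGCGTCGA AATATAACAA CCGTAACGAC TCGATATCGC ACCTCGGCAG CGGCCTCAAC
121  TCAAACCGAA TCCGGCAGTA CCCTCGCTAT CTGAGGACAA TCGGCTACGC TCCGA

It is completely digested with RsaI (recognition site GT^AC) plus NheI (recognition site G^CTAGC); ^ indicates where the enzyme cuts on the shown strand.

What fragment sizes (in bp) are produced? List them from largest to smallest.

79, 52, 44 bp

RsaI sites (GTAC) start at positions 15, 138.
RsaI cuts after base 2 of each site, so after positions 16, 139.
The NheI site (GCTAGC) starts at position 60.
NheI cuts after the first base of each site, so after position 60.
Combined cut positions: 16, 60, 139.
Circular molecule, 3 cuts → 3 fragments:
  17–60 → 44 bp
  61–139 → 79 bp
  140–175 then 1–16 → 36 + 16 = 52 bp
Sorted largest to smallest: 79, 52, 44 bp.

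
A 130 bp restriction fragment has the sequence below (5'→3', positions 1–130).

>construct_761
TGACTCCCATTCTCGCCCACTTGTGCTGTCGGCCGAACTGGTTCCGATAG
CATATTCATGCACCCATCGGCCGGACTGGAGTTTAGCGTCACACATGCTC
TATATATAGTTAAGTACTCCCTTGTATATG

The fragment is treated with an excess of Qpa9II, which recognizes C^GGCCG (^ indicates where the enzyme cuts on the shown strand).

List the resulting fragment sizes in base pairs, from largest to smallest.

Qpa9II sites (CGGCCG) start at positions 30, 68.
Qpa9II cuts after the first base of each site, so after positions 30, 68.
Linear molecule, 2 cuts → 3 fragments:
  1–30 → 30 bp
  31–68 → 38 bp
  69–130 → 62 bp
Sorted largest to smallest: 62, 38, 30 bp.

62, 38, 30 bp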